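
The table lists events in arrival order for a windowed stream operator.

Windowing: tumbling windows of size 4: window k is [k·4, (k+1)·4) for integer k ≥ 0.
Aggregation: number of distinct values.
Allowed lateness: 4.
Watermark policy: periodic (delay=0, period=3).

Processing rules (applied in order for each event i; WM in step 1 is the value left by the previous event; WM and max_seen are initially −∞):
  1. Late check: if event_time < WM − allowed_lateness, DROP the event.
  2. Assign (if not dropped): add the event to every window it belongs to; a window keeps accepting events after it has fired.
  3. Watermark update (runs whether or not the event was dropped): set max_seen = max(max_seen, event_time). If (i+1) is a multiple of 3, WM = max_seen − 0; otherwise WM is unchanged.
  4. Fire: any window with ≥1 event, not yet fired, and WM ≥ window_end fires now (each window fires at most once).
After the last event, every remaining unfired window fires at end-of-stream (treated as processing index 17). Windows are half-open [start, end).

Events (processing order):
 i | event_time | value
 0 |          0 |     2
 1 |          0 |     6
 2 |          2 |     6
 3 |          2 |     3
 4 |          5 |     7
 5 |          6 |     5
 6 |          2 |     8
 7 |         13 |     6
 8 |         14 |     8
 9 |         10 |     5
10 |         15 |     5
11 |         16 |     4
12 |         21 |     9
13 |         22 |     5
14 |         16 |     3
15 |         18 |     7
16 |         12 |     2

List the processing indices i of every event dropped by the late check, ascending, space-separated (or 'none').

16

i=0 t=0 v=2: → [0,4); WM=−∞
i=1 t=0 v=6: → [0,4); WM=−∞
i=2 t=2 v=6: → [0,4); WM=2
i=3 t=2 v=3: → [0,4); WM=2
i=4 t=5 v=7: → [4,8); WM=2
i=5 t=6 v=5: → [4,8); WM=6; [0,4) fires=3
i=6 t=2 v=8: → [0,4); WM=6
i=7 t=13 v=6: → [12,16); WM=6
i=8 t=14 v=8: → [12,16); WM=14; [4,8) fires=2
i=9 t=10 v=5: → [8,12); WM=14; [8,12) fires=1
i=10 t=15 v=5: → [12,16); WM=14
i=11 t=16 v=4: → [16,20); WM=16; [12,16) fires=3
i=12 t=21 v=9: → [20,24); WM=16
i=13 t=22 v=5: → [20,24); WM=16
i=14 t=16 v=3: → [16,20); WM=22; [16,20) fires=2
i=15 t=18 v=7: → [16,20); WM=22
i=16 t=12 v=2: DROP (t<22-4); WM=22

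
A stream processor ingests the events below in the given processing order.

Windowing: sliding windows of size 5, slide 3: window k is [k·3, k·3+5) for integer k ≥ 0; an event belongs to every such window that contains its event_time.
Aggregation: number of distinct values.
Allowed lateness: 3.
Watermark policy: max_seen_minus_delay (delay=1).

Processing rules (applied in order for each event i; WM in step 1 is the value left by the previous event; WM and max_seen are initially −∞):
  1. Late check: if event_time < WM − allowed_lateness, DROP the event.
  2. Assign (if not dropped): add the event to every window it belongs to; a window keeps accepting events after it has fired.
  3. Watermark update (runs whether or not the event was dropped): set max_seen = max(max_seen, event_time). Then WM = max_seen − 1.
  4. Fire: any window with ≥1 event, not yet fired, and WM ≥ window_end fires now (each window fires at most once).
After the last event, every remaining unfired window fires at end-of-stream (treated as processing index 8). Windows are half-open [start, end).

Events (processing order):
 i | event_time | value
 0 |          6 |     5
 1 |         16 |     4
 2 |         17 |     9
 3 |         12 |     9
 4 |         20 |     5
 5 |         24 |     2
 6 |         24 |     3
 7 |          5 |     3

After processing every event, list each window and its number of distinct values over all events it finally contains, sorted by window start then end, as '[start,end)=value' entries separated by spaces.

i=0 t=6 v=5: → [6,11),[3,8); WM=5
i=1 t=16 v=4: → [15,20),[12,17); WM=15; [3,8) fires=1 [6,11) fires=1
i=2 t=17 v=9: → [15,20); WM=16
i=3 t=12 v=9: DROP (t<16-3); WM=16
i=4 t=20 v=5: → [18,23); WM=19; [12,17) fires=1
i=5 t=24 v=2: → [24,29),[21,26); WM=23; [15,20) fires=2 [18,23) fires=1
i=6 t=24 v=3: → [24,29),[21,26); WM=23
i=7 t=5 v=3: DROP (t<23-3); WM=23

[3,8)=1 [6,11)=1 [12,17)=1 [15,20)=2 [18,23)=1 [21,26)=2 [24,29)=2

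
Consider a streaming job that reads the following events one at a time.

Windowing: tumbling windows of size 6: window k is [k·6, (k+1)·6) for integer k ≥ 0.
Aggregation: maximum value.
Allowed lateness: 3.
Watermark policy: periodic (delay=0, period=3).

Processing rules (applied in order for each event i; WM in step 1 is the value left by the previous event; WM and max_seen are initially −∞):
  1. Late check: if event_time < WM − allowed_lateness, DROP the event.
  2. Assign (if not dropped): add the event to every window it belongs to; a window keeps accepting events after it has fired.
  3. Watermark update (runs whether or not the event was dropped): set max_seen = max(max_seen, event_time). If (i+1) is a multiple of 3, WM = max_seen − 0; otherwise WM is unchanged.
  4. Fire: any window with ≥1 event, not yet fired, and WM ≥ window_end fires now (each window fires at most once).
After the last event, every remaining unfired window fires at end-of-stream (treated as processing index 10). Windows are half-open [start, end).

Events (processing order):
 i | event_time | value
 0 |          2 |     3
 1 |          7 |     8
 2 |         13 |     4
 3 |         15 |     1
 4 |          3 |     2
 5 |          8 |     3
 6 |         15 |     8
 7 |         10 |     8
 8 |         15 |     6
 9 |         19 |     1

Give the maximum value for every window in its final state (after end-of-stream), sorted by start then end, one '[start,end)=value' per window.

i=0 t=2 v=3: → [0,6); WM=−∞
i=1 t=7 v=8: → [6,12); WM=−∞
i=2 t=13 v=4: → [12,18); WM=13; [0,6) fires=3 [6,12) fires=8
i=3 t=15 v=1: → [12,18); WM=13
i=4 t=3 v=2: DROP (t<13-3); WM=13
i=5 t=8 v=3: DROP (t<13-3); WM=15
i=6 t=15 v=8: → [12,18); WM=15
i=7 t=10 v=8: DROP (t<15-3); WM=15
i=8 t=15 v=6: → [12,18); WM=15
i=9 t=19 v=1: → [18,24); WM=15

[0,6)=3 [6,12)=8 [12,18)=8 [18,24)=1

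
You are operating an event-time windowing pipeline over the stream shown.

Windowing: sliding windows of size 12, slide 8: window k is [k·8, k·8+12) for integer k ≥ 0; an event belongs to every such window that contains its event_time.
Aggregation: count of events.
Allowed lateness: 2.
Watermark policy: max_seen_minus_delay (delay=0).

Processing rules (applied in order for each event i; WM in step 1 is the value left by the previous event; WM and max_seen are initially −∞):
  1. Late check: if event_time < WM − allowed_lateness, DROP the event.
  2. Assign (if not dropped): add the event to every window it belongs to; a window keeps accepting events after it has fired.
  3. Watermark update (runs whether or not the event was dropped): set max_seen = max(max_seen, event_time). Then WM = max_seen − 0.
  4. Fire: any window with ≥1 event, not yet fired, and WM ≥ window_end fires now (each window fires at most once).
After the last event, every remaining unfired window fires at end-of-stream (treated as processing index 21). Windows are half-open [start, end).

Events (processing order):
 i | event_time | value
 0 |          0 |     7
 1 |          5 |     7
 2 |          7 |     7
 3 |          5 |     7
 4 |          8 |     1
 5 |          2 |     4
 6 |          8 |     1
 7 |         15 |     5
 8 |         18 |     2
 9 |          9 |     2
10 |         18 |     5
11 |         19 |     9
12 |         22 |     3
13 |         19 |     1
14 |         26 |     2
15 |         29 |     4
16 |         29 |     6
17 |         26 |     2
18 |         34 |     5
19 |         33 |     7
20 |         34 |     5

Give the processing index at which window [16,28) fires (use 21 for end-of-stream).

15

i=0 t=0 v=7: → [0,12); WM=0
i=1 t=5 v=7: → [0,12); WM=5
i=2 t=7 v=7: → [0,12); WM=7
i=3 t=5 v=7: → [0,12); WM=7
i=4 t=8 v=1: → [8,20),[0,12); WM=8
i=5 t=2 v=4: DROP (t<8-2); WM=8
i=6 t=8 v=1: → [8,20),[0,12); WM=8
i=7 t=15 v=5: → [8,20); WM=15; [0,12) fires=6
i=8 t=18 v=2: → [16,28),[8,20); WM=18
i=9 t=9 v=2: DROP (t<18-2); WM=18
i=10 t=18 v=5: → [16,28),[8,20); WM=18
i=11 t=19 v=9: → [16,28),[8,20); WM=19
i=12 t=22 v=3: → [16,28); WM=22; [8,20) fires=6
i=13 t=19 v=1: DROP (t<22-2); WM=22
i=14 t=26 v=2: → [24,36),[16,28); WM=26
i=15 t=29 v=4: → [24,36); WM=29; [16,28) fires=5
i=16 t=29 v=6: → [24,36); WM=29
i=17 t=26 v=2: DROP (t<29-2); WM=29
i=18 t=34 v=5: → [32,44),[24,36); WM=34
i=19 t=33 v=7: → [32,44),[24,36); WM=34
i=20 t=34 v=5: → [32,44),[24,36); WM=34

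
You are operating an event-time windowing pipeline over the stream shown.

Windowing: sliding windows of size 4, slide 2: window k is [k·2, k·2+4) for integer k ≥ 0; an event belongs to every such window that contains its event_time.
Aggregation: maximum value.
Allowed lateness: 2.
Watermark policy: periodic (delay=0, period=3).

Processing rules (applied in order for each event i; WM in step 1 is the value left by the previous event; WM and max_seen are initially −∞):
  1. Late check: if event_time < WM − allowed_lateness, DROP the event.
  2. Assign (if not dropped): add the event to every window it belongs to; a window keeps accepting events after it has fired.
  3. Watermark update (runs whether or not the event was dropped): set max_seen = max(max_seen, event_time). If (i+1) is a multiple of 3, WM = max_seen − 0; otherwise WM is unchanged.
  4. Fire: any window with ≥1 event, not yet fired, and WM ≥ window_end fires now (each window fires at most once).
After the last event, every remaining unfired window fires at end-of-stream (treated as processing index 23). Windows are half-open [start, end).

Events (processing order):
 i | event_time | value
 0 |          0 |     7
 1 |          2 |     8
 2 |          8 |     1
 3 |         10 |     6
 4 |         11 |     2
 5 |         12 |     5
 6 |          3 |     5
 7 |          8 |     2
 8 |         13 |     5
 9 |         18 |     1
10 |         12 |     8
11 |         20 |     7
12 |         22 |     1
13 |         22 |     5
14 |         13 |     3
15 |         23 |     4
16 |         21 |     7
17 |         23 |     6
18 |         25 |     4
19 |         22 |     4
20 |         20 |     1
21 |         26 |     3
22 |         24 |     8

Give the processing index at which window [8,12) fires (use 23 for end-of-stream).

i=0 t=0 v=7: → [0,4); WM=−∞
i=1 t=2 v=8: → [2,6),[0,4); WM=−∞
i=2 t=8 v=1: → [8,12),[6,10); WM=8; [0,4) fires=8 [2,6) fires=8
i=3 t=10 v=6: → [10,14),[8,12); WM=8
i=4 t=11 v=2: → [10,14),[8,12); WM=8
i=5 t=12 v=5: → [12,16),[10,14); WM=12; [6,10) fires=1 [8,12) fires=6
i=6 t=3 v=5: DROP (t<12-2); WM=12
i=7 t=8 v=2: DROP (t<12-2); WM=12
i=8 t=13 v=5: → [12,16),[10,14); WM=13
i=9 t=18 v=1: → [18,22),[16,20); WM=13
i=10 t=12 v=8: → [12,16),[10,14); WM=13
i=11 t=20 v=7: → [20,24),[18,22); WM=20; [10,14) fires=8 [12,16) fires=8 [16,20) fires=1
i=12 t=22 v=1: → [22,26),[20,24); WM=20
i=13 t=22 v=5: → [22,26),[20,24); WM=20
i=14 t=13 v=3: DROP (t<20-2); WM=22; [18,22) fires=7
i=15 t=23 v=4: → [22,26),[20,24); WM=22
i=16 t=21 v=7: → [20,24),[18,22); WM=22
i=17 t=23 v=6: → [22,26),[20,24); WM=23
i=18 t=25 v=4: → [24,28),[22,26); WM=23
i=19 t=22 v=4: → [22,26),[20,24); WM=23
i=20 t=20 v=1: DROP (t<23-2); WM=25; [20,24) fires=7
i=21 t=26 v=3: → [26,30),[24,28); WM=25
i=22 t=24 v=8: → [24,28),[22,26); WM=25

5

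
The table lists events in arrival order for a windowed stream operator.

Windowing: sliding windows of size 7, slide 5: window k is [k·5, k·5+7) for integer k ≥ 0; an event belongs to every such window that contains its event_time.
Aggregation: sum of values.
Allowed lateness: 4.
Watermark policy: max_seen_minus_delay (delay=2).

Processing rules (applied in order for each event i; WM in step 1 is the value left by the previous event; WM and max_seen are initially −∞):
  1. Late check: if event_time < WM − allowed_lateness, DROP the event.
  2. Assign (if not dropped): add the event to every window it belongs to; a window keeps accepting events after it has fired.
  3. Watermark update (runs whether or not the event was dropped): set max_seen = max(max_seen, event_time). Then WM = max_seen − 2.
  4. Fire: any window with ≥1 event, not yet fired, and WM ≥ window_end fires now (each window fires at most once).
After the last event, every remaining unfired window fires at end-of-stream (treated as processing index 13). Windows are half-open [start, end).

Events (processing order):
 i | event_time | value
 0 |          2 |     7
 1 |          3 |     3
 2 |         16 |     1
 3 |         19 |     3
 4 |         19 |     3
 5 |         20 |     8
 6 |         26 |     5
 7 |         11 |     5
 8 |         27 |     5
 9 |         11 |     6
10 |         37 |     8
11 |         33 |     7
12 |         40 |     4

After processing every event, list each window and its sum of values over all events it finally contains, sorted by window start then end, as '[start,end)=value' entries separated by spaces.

i=0 t=2 v=7: → [0,7); WM=0
i=1 t=3 v=3: → [0,7); WM=1
i=2 t=16 v=1: → [15,22),[10,17); WM=14; [0,7) fires=10
i=3 t=19 v=3: → [15,22); WM=17; [10,17) fires=1
i=4 t=19 v=3: → [15,22); WM=17
i=5 t=20 v=8: → [20,27),[15,22); WM=18
i=6 t=26 v=5: → [25,32),[20,27); WM=24; [15,22) fires=15
i=7 t=11 v=5: DROP (t<24-4); WM=24
i=8 t=27 v=5: → [25,32); WM=25
i=9 t=11 v=6: DROP (t<25-4); WM=25
i=10 t=37 v=8: → [35,42); WM=35; [20,27) fires=13 [25,32) fires=10
i=11 t=33 v=7: → [30,37); WM=35
i=12 t=40 v=4: → [40,47),[35,42); WM=38; [30,37) fires=7

[0,7)=10 [10,17)=1 [15,22)=15 [20,27)=13 [25,32)=10 [30,37)=7 [35,42)=12 [40,47)=4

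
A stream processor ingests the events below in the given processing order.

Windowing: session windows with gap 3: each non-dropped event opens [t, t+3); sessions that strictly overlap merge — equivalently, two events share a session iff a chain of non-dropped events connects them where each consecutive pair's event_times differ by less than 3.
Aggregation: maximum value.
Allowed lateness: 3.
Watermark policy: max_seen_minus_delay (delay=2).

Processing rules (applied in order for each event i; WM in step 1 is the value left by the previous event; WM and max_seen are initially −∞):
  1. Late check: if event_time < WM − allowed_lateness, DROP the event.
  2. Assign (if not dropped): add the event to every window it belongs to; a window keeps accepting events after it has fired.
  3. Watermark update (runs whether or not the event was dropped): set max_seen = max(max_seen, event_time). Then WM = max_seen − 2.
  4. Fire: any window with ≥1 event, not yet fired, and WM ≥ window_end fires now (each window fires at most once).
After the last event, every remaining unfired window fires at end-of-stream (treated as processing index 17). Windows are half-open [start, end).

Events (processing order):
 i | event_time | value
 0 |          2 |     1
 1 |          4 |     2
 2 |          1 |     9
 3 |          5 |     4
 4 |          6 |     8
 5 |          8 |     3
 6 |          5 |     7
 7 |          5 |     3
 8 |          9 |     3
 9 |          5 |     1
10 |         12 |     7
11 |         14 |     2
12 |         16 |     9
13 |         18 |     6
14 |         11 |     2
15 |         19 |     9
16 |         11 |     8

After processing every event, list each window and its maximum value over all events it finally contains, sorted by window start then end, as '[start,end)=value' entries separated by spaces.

[1,12)=9 [12,22)=9

i=0 t=2 v=1: → [2,5); WM=0
i=1 t=4 v=2: → [2,7); WM=2
i=2 t=1 v=9: → [1,7); WM=2
i=3 t=5 v=4: → [1,8); WM=3
i=4 t=6 v=8: → [1,9); WM=4
i=5 t=8 v=3: → [1,11); WM=6
i=6 t=5 v=7: → [1,11); WM=6
i=7 t=5 v=3: → [1,11); WM=6
i=8 t=9 v=3: → [1,12); WM=7
i=9 t=5 v=1: → [1,12); WM=7
i=10 t=12 v=7: → [12,15); WM=10
i=11 t=14 v=2: → [12,17); WM=12
i=12 t=16 v=9: → [12,19); WM=14
i=13 t=18 v=6: → [12,21); WM=16
i=14 t=11 v=2: DROP (t<16-3); WM=16
i=15 t=19 v=9: → [12,22); WM=17
i=16 t=11 v=8: DROP (t<17-3); WM=17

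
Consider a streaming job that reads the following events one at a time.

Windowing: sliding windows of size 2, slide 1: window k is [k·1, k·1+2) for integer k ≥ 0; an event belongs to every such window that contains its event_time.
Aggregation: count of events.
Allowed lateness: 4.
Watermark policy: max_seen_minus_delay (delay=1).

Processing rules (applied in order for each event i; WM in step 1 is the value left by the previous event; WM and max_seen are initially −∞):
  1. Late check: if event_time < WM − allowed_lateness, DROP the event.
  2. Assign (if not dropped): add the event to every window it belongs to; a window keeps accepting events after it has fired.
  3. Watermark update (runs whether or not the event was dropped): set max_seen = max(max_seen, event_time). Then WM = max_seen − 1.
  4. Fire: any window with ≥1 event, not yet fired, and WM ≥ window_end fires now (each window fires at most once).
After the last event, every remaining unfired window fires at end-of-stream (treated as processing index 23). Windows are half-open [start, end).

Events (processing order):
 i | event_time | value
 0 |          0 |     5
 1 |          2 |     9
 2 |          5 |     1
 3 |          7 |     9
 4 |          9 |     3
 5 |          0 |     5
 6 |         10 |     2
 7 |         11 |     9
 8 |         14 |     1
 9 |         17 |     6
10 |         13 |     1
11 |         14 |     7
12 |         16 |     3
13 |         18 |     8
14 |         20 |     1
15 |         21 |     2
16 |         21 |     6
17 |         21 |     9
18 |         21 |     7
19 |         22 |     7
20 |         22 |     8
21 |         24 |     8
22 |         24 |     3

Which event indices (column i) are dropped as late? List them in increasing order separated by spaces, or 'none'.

5

i=0 t=0 v=5: → [0,2); WM=-1
i=1 t=2 v=9: → [2,4),[1,3); WM=1
i=2 t=5 v=1: → [5,7),[4,6); WM=4; [0,2) fires=1 [1,3) fires=1 [2,4) fires=1
i=3 t=7 v=9: → [7,9),[6,8); WM=6; [4,6) fires=1
i=4 t=9 v=3: → [9,11),[8,10); WM=8; [5,7) fires=1 [6,8) fires=1
i=5 t=0 v=5: DROP (t<8-4); WM=8
i=6 t=10 v=2: → [10,12),[9,11); WM=9; [7,9) fires=1
i=7 t=11 v=9: → [11,13),[10,12); WM=10; [8,10) fires=1
i=8 t=14 v=1: → [14,16),[13,15); WM=13; [9,11) fires=2 [10,12) fires=2 [11,13) fires=1
i=9 t=17 v=6: → [17,19),[16,18); WM=16; [13,15) fires=1 [14,16) fires=1
i=10 t=13 v=1: → [13,15),[12,14); WM=16; [12,14) fires=1
i=11 t=14 v=7: → [14,16),[13,15); WM=16
i=12 t=16 v=3: → [16,18),[15,17); WM=16
i=13 t=18 v=8: → [18,20),[17,19); WM=17; [15,17) fires=1
i=14 t=20 v=1: → [20,22),[19,21); WM=19; [16,18) fires=2 [17,19) fires=2
i=15 t=21 v=2: → [21,23),[20,22); WM=20; [18,20) fires=1
i=16 t=21 v=6: → [21,23),[20,22); WM=20
i=17 t=21 v=9: → [21,23),[20,22); WM=20
i=18 t=21 v=7: → [21,23),[20,22); WM=20
i=19 t=22 v=7: → [22,24),[21,23); WM=21; [19,21) fires=1
i=20 t=22 v=8: → [22,24),[21,23); WM=21
i=21 t=24 v=8: → [24,26),[23,25); WM=23; [20,22) fires=5 [21,23) fires=6
i=22 t=24 v=3: → [24,26),[23,25); WM=23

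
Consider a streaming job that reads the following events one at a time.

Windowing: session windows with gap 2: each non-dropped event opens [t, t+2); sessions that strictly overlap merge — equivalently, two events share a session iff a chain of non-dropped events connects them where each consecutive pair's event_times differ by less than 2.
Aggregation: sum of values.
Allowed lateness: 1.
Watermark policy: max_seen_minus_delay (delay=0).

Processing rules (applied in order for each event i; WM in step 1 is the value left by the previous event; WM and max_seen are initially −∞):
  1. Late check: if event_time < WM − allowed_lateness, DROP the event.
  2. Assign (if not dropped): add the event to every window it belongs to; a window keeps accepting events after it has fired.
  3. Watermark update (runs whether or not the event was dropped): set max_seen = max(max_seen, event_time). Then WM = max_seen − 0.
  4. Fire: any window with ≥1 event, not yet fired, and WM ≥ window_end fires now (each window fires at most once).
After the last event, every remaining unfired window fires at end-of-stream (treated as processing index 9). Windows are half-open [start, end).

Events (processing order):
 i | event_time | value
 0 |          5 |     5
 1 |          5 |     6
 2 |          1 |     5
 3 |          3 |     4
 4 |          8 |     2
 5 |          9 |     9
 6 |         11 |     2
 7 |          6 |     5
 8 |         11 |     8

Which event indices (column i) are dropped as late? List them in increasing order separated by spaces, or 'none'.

2 3 7

i=0 t=5 v=5: → [5,7); WM=5
i=1 t=5 v=6: → [5,7); WM=5
i=2 t=1 v=5: DROP (t<5-1); WM=5
i=3 t=3 v=4: DROP (t<5-1); WM=5
i=4 t=8 v=2: → [8,10); WM=8
i=5 t=9 v=9: → [8,11); WM=9
i=6 t=11 v=2: → [11,13); WM=11
i=7 t=6 v=5: DROP (t<11-1); WM=11
i=8 t=11 v=8: → [11,13); WM=11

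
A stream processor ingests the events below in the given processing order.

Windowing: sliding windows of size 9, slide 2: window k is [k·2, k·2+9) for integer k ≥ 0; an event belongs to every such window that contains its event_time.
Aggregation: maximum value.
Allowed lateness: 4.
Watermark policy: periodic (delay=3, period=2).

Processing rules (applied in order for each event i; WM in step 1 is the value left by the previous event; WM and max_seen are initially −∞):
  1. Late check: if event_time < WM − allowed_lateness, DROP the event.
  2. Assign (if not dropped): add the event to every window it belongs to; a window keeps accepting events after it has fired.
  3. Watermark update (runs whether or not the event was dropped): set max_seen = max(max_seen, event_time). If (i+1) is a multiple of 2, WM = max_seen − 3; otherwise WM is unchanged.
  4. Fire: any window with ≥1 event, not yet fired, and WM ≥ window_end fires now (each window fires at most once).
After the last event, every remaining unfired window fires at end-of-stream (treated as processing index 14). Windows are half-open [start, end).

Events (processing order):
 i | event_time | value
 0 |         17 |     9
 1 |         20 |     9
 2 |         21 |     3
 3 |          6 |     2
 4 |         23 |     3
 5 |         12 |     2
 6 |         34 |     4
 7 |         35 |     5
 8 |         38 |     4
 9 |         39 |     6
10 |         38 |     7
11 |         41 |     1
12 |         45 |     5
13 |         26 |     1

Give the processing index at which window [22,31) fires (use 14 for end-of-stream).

7

i=0 t=17 v=9: → [16,25),[14,23),[12,21),[10,19); WM=−∞
i=1 t=20 v=9: → [20,29),[18,27),[16,25),[14,23),[12,21); WM=17
i=2 t=21 v=3: → [20,29),[18,27),[16,25),[14,23); WM=17
i=3 t=6 v=2: DROP (t<17-4); WM=18
i=4 t=23 v=3: → [22,31),[20,29),[18,27),[16,25); WM=18
i=5 t=12 v=2: DROP (t<18-4); WM=20; [10,19) fires=9
i=6 t=34 v=4: → [34,43),[32,41),[30,39),[28,37),[26,35); WM=20
i=7 t=35 v=5: → [34,43),[32,41),[30,39),[28,37); WM=32; [12,21) fires=9 [14,23) fires=9 [16,25) fires=9 [18,27) fires=9 [20,29) fires=9 [22,31) fires=3
i=8 t=38 v=4: → [38,47),[36,45),[34,43),[32,41),[30,39); WM=32
i=9 t=39 v=6: → [38,47),[36,45),[34,43),[32,41); WM=36; [26,35) fires=4
i=10 t=38 v=7: → [38,47),[36,45),[34,43),[32,41),[30,39); WM=36
i=11 t=41 v=1: → [40,49),[38,47),[36,45),[34,43); WM=38; [28,37) fires=5
i=12 t=45 v=5: → [44,53),[42,51),[40,49),[38,47); WM=38
i=13 t=26 v=1: DROP (t<38-4); WM=42; [30,39) fires=7 [32,41) fires=7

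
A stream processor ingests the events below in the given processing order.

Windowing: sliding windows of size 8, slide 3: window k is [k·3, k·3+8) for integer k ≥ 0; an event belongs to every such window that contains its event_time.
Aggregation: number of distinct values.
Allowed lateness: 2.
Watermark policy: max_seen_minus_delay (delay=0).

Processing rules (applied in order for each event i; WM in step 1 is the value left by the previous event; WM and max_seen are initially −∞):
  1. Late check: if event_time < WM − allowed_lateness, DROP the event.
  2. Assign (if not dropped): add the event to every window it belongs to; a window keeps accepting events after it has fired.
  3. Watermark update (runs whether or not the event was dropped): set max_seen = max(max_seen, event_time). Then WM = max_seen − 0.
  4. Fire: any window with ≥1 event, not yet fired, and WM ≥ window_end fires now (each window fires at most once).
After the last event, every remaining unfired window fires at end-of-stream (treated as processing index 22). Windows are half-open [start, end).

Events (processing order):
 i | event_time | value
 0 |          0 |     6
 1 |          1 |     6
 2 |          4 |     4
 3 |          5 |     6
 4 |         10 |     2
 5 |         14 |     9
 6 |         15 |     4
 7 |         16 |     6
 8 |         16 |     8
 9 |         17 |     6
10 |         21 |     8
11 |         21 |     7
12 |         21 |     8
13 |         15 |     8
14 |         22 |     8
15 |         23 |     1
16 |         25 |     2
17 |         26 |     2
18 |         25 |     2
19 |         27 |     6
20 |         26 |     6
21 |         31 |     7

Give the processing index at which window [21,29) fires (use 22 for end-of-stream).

i=0 t=0 v=6: → [0,8); WM=0
i=1 t=1 v=6: → [0,8); WM=1
i=2 t=4 v=4: → [3,11),[0,8); WM=4
i=3 t=5 v=6: → [3,11),[0,8); WM=5
i=4 t=10 v=2: → [9,17),[6,14),[3,11); WM=10; [0,8) fires=2
i=5 t=14 v=9: → [12,20),[9,17); WM=14; [3,11) fires=3 [6,14) fires=1
i=6 t=15 v=4: → [15,23),[12,20),[9,17); WM=15
i=7 t=16 v=6: → [15,23),[12,20),[9,17); WM=16
i=8 t=16 v=8: → [15,23),[12,20),[9,17); WM=16
i=9 t=17 v=6: → [15,23),[12,20); WM=17; [9,17) fires=5
i=10 t=21 v=8: → [21,29),[18,26),[15,23); WM=21; [12,20) fires=4
i=11 t=21 v=7: → [21,29),[18,26),[15,23); WM=21
i=12 t=21 v=8: → [21,29),[18,26),[15,23); WM=21
i=13 t=15 v=8: DROP (t<21-2); WM=21
i=14 t=22 v=8: → [21,29),[18,26),[15,23); WM=22
i=15 t=23 v=1: → [21,29),[18,26); WM=23; [15,23) fires=4
i=16 t=25 v=2: → [24,32),[21,29),[18,26); WM=25
i=17 t=26 v=2: → [24,32),[21,29); WM=26; [18,26) fires=4
i=18 t=25 v=2: → [24,32),[21,29),[18,26); WM=26
i=19 t=27 v=6: → [27,35),[24,32),[21,29); WM=27
i=20 t=26 v=6: → [24,32),[21,29); WM=27
i=21 t=31 v=7: → [30,38),[27,35),[24,32); WM=31; [21,29) fires=5

21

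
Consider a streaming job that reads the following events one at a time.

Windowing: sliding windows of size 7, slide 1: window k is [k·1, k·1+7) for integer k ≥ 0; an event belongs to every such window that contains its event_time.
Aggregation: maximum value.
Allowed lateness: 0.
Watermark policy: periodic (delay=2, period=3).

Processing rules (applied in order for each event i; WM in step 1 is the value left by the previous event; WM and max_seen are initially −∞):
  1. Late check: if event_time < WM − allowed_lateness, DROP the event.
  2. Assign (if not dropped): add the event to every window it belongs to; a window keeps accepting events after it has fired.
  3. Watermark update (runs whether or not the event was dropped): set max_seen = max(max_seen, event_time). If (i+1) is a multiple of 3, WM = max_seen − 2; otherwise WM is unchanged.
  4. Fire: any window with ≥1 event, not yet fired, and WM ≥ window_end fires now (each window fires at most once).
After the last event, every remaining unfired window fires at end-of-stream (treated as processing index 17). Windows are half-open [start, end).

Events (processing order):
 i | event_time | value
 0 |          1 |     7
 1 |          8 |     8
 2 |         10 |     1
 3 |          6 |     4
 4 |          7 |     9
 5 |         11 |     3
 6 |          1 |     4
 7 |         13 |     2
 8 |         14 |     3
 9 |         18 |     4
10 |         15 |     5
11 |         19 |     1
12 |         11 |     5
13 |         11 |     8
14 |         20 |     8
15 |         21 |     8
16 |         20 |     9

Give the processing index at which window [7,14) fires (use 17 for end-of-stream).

11

i=0 t=1 v=7: → [1,8),[0,7); WM=−∞
i=1 t=8 v=8: → [8,15),[7,14),[6,13),[5,12),[4,11),[3,10),[2,9); WM=−∞
i=2 t=10 v=1: → [10,17),[9,16),[8,15),[7,14),[6,13),[5,12),[4,11); WM=8; [0,7) fires=7 [1,8) fires=7
i=3 t=6 v=4: DROP (t<8-0); WM=8
i=4 t=7 v=9: DROP (t<8-0); WM=8
i=5 t=11 v=3: → [11,18),[10,17),[9,16),[8,15),[7,14),[6,13),[5,12); WM=9; [2,9) fires=8
i=6 t=1 v=4: DROP (t<9-0); WM=9
i=7 t=13 v=2: → [13,20),[12,19),[11,18),[10,17),[9,16),[8,15),[7,14); WM=9
i=8 t=14 v=3: → [14,21),[13,20),[12,19),[11,18),[10,17),[9,16),[8,15); WM=12; [3,10) fires=8 [4,11) fires=8 [5,12) fires=8
i=9 t=18 v=4: → [18,25),[17,24),[16,23),[15,22),[14,21),[13,20),[12,19); WM=12
i=10 t=15 v=5: → [15,22),[14,21),[13,20),[12,19),[11,18),[10,17),[9,16); WM=12
i=11 t=19 v=1: → [19,26),[18,25),[17,24),[16,23),[15,22),[14,21),[13,20); WM=17; [6,13) fires=8 [7,14) fires=8 [8,15) fires=8 [9,16) fires=5 [10,17) fires=5
i=12 t=11 v=5: DROP (t<17-0); WM=17
i=13 t=11 v=8: DROP (t<17-0); WM=17
i=14 t=20 v=8: → [20,27),[19,26),[18,25),[17,24),[16,23),[15,22),[14,21); WM=18; [11,18) fires=5
i=15 t=21 v=8: → [21,28),[20,27),[19,26),[18,25),[17,24),[16,23),[15,22); WM=18
i=16 t=20 v=9: → [20,27),[19,26),[18,25),[17,24),[16,23),[15,22),[14,21); WM=18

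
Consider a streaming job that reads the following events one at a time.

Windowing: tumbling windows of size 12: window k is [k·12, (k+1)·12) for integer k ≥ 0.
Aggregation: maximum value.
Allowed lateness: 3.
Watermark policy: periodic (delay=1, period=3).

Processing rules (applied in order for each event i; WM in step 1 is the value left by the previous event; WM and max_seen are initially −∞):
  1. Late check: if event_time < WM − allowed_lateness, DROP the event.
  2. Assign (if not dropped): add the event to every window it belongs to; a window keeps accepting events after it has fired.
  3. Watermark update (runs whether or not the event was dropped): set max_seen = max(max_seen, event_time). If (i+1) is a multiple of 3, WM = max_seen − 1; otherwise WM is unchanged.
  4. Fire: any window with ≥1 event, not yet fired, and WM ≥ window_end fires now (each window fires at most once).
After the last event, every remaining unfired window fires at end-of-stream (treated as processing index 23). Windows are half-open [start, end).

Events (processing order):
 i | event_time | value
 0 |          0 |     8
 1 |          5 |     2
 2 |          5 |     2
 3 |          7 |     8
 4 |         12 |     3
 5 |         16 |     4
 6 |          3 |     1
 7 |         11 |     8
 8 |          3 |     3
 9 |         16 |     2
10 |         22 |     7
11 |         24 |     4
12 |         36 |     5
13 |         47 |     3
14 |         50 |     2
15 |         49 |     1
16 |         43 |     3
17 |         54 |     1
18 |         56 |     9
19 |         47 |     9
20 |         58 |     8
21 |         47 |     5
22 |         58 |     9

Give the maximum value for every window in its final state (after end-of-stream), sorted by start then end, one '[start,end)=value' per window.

i=0 t=0 v=8: → [0,12); WM=−∞
i=1 t=5 v=2: → [0,12); WM=−∞
i=2 t=5 v=2: → [0,12); WM=4
i=3 t=7 v=8: → [0,12); WM=4
i=4 t=12 v=3: → [12,24); WM=4
i=5 t=16 v=4: → [12,24); WM=15; [0,12) fires=8
i=6 t=3 v=1: DROP (t<15-3); WM=15
i=7 t=11 v=8: DROP (t<15-3); WM=15
i=8 t=3 v=3: DROP (t<15-3); WM=15
i=9 t=16 v=2: → [12,24); WM=15
i=10 t=22 v=7: → [12,24); WM=15
i=11 t=24 v=4: → [24,36); WM=23
i=12 t=36 v=5: → [36,48); WM=23
i=13 t=47 v=3: → [36,48); WM=23
i=14 t=50 v=2: → [48,60); WM=49; [12,24) fires=7 [24,36) fires=4 [36,48) fires=5
i=15 t=49 v=1: → [48,60); WM=49
i=16 t=43 v=3: DROP (t<49-3); WM=49
i=17 t=54 v=1: → [48,60); WM=53
i=18 t=56 v=9: → [48,60); WM=53
i=19 t=47 v=9: DROP (t<53-3); WM=53
i=20 t=58 v=8: → [48,60); WM=57
i=21 t=47 v=5: DROP (t<57-3); WM=57
i=22 t=58 v=9: → [48,60); WM=57

[0,12)=8 [12,24)=7 [24,36)=4 [36,48)=5 [48,60)=9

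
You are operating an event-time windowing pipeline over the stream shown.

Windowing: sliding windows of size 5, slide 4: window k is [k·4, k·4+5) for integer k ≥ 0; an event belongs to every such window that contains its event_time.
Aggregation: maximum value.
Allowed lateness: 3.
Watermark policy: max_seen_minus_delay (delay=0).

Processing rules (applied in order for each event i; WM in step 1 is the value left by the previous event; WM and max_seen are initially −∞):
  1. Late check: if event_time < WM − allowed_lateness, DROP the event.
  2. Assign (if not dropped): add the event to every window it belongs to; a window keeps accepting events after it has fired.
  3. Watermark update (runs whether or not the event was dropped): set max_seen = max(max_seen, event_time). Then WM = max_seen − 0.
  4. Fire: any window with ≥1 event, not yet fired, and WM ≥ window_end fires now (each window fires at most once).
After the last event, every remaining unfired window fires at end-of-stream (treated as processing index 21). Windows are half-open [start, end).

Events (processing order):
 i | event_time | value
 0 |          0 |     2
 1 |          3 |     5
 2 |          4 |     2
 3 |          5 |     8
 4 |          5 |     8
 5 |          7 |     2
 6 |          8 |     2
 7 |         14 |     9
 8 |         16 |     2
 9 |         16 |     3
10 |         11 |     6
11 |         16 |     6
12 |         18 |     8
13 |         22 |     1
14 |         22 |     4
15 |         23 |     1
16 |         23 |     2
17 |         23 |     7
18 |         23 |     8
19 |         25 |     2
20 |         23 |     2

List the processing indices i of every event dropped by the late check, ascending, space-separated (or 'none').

10

i=0 t=0 v=2: → [0,5); WM=0
i=1 t=3 v=5: → [0,5); WM=3
i=2 t=4 v=2: → [4,9),[0,5); WM=4
i=3 t=5 v=8: → [4,9); WM=5; [0,5) fires=5
i=4 t=5 v=8: → [4,9); WM=5
i=5 t=7 v=2: → [4,9); WM=7
i=6 t=8 v=2: → [8,13),[4,9); WM=8
i=7 t=14 v=9: → [12,17); WM=14; [4,9) fires=8 [8,13) fires=2
i=8 t=16 v=2: → [16,21),[12,17); WM=16
i=9 t=16 v=3: → [16,21),[12,17); WM=16
i=10 t=11 v=6: DROP (t<16-3); WM=16
i=11 t=16 v=6: → [16,21),[12,17); WM=16
i=12 t=18 v=8: → [16,21); WM=18; [12,17) fires=9
i=13 t=22 v=1: → [20,25); WM=22; [16,21) fires=8
i=14 t=22 v=4: → [20,25); WM=22
i=15 t=23 v=1: → [20,25); WM=23
i=16 t=23 v=2: → [20,25); WM=23
i=17 t=23 v=7: → [20,25); WM=23
i=18 t=23 v=8: → [20,25); WM=23
i=19 t=25 v=2: → [24,29); WM=25; [20,25) fires=8
i=20 t=23 v=2: → [20,25); WM=25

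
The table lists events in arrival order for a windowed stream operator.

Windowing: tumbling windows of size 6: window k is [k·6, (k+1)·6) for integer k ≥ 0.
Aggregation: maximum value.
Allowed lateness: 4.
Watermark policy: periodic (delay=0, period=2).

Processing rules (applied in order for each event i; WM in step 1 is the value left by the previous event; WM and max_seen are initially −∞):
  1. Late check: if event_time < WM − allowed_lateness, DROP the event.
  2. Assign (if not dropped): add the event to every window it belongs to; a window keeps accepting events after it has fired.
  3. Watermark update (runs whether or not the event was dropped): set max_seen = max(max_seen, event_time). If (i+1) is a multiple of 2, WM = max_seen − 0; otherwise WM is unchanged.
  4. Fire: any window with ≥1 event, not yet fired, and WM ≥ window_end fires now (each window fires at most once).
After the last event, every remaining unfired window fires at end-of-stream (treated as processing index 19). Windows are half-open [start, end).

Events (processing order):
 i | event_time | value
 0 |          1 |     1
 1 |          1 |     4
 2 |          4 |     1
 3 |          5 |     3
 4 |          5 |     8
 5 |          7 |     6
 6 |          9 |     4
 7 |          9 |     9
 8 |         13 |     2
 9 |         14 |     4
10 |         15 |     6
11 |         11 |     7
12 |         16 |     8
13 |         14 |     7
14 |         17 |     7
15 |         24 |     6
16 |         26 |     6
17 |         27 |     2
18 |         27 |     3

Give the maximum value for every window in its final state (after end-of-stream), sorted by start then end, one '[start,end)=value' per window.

i=0 t=1 v=1: → [0,6); WM=−∞
i=1 t=1 v=4: → [0,6); WM=1
i=2 t=4 v=1: → [0,6); WM=1
i=3 t=5 v=3: → [0,6); WM=5
i=4 t=5 v=8: → [0,6); WM=5
i=5 t=7 v=6: → [6,12); WM=7; [0,6) fires=8
i=6 t=9 v=4: → [6,12); WM=7
i=7 t=9 v=9: → [6,12); WM=9
i=8 t=13 v=2: → [12,18); WM=9
i=9 t=14 v=4: → [12,18); WM=14; [6,12) fires=9
i=10 t=15 v=6: → [12,18); WM=14
i=11 t=11 v=7: → [6,12); WM=15
i=12 t=16 v=8: → [12,18); WM=15
i=13 t=14 v=7: → [12,18); WM=16
i=14 t=17 v=7: → [12,18); WM=16
i=15 t=24 v=6: → [24,30); WM=24; [12,18) fires=8
i=16 t=26 v=6: → [24,30); WM=24
i=17 t=27 v=2: → [24,30); WM=27
i=18 t=27 v=3: → [24,30); WM=27

[0,6)=8 [6,12)=9 [12,18)=8 [24,30)=6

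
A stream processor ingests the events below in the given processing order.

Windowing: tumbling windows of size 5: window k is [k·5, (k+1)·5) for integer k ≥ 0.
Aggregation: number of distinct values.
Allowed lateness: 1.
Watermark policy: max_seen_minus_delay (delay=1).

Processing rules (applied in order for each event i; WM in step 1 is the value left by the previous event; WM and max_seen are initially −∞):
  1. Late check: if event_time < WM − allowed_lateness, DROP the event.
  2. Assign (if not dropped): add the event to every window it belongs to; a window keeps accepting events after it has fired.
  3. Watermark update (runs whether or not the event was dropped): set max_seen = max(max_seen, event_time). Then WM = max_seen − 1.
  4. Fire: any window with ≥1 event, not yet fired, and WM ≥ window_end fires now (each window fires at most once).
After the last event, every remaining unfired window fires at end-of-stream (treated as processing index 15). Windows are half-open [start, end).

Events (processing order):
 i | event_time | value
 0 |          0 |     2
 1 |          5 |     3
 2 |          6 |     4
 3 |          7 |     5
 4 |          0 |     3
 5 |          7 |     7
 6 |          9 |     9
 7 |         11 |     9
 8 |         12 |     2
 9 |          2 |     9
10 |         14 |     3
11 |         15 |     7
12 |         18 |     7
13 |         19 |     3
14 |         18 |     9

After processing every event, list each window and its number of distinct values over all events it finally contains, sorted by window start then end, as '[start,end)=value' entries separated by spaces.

i=0 t=0 v=2: → [0,5); WM=-1
i=1 t=5 v=3: → [5,10); WM=4
i=2 t=6 v=4: → [5,10); WM=5; [0,5) fires=1
i=3 t=7 v=5: → [5,10); WM=6
i=4 t=0 v=3: DROP (t<6-1); WM=6
i=5 t=7 v=7: → [5,10); WM=6
i=6 t=9 v=9: → [5,10); WM=8
i=7 t=11 v=9: → [10,15); WM=10; [5,10) fires=5
i=8 t=12 v=2: → [10,15); WM=11
i=9 t=2 v=9: DROP (t<11-1); WM=11
i=10 t=14 v=3: → [10,15); WM=13
i=11 t=15 v=7: → [15,20); WM=14
i=12 t=18 v=7: → [15,20); WM=17; [10,15) fires=3
i=13 t=19 v=3: → [15,20); WM=18
i=14 t=18 v=9: → [15,20); WM=18

[0,5)=1 [5,10)=5 [10,15)=3 [15,20)=3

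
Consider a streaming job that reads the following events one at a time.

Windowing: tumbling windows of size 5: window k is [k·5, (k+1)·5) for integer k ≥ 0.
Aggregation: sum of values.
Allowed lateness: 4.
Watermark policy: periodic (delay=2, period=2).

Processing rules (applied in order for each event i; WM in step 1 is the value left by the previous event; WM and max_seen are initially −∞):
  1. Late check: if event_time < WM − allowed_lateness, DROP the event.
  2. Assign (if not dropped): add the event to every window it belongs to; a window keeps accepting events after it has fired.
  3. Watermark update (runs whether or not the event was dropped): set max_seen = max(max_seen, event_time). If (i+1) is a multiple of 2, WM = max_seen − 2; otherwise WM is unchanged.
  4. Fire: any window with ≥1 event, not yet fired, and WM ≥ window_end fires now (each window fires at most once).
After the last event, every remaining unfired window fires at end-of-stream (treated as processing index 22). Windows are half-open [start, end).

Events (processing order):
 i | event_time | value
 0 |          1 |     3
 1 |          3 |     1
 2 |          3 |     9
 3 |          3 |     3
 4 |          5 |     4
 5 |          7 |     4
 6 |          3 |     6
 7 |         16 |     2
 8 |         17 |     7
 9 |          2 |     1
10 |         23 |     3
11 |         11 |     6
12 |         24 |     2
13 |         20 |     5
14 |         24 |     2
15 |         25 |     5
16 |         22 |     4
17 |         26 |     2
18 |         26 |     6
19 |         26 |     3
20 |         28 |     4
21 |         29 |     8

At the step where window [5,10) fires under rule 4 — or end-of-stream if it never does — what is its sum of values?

i=0 t=1 v=3: → [0,5); WM=−∞
i=1 t=3 v=1: → [0,5); WM=1
i=2 t=3 v=9: → [0,5); WM=1
i=3 t=3 v=3: → [0,5); WM=1
i=4 t=5 v=4: → [5,10); WM=1
i=5 t=7 v=4: → [5,10); WM=5; [0,5) fires=16
i=6 t=3 v=6: → [0,5); WM=5
i=7 t=16 v=2: → [15,20); WM=14; [5,10) fires=8
i=8 t=17 v=7: → [15,20); WM=14
i=9 t=2 v=1: DROP (t<14-4); WM=15
i=10 t=23 v=3: → [20,25); WM=15
i=11 t=11 v=6: → [10,15); WM=21; [10,15) fires=6 [15,20) fires=9
i=12 t=24 v=2: → [20,25); WM=21
i=13 t=20 v=5: → [20,25); WM=22
i=14 t=24 v=2: → [20,25); WM=22
i=15 t=25 v=5: → [25,30); WM=23
i=16 t=22 v=4: → [20,25); WM=23
i=17 t=26 v=2: → [25,30); WM=24
i=18 t=26 v=6: → [25,30); WM=24
i=19 t=26 v=3: → [25,30); WM=24
i=20 t=28 v=4: → [25,30); WM=24
i=21 t=29 v=8: → [25,30); WM=27; [20,25) fires=16

8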